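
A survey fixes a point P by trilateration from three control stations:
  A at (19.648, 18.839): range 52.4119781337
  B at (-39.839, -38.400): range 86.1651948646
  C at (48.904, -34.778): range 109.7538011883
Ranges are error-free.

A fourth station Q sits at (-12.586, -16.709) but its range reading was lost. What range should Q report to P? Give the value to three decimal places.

eq1: (x − 19.648)² + (y − 18.839)² = 52.4119781337²
eq2: (x + 39.839)² + (y + 38.400)² = 86.1651948646²
eq3: (x − 48.904)² + (y + 34.778)² = 109.7538011883²
eq2−eq3, eq2−eq1 (x²,y² cancel):
  177.486·x + 7.244·y = -4082.051490
  118.974·x + 114.478·y = 2356.671258
det = 177.486·114.478 − 7.244·118.974 = 19456.394652
x = (-4082.051490·114.478 − 7.244·2356.671258) / 19456.394652 = -24.895507
y = (177.486·2356.671258 − -4082.051490·118.974) / 19456.394652 = 46.459489
|P − Q| = √((-24.895507 − -12.586)² + (46.459489 − -16.709)²) = 64.356678

64.357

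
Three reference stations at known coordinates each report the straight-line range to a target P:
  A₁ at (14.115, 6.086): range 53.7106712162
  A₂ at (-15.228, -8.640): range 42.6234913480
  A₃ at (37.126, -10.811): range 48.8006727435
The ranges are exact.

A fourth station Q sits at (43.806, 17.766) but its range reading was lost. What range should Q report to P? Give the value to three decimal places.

75.726

eq1: (x − 14.115)² + (y − 6.086)² = 53.7106712162²
eq2: (x + 15.228)² + (y + 8.640)² = 42.6234913480²
eq3: (x − 37.126)² + (y + 10.811)² = 48.8006727435²
eq2−eq3, eq2−eq1 (x²,y² cancel):
  104.708·x − 4.342·y = 623.932367
  58.686·x + 29.452·y = -1138.343151
det = 104.708·29.452 − -4.342·58.686 = 3338.674628
x = (623.932367·29.452 − -4.342·-1138.343151) / 3338.674628 = 4.023564
y = (104.708·-1138.343151 − 623.932367·58.686) / 3338.674628 = -46.668138
|P − Q| = √((4.023564 − 43.806)² + (-46.668138 − 17.766)²) = 75.725824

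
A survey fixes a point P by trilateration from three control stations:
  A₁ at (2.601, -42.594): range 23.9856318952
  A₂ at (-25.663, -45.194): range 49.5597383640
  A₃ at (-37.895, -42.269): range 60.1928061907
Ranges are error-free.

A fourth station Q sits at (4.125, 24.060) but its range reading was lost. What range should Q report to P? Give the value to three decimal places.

eq1: (x − 2.601)² + (y + 42.594)² = 23.9856318952²
eq2: (x + 25.663)² + (y + 45.194)² = 49.5597383640²
eq3: (x + 37.895)² + (y + 42.269)² = 60.1928061907²
eq3−eq1, eq3−eq2 (x²,y² cancel):
  80.992·x − 0.650·y = 1646.178031
  24.464·x − 5.850·y = 645.394069
det = 80.992·-5.850 − -0.650·24.464 = -457.901600
x = (1646.178031·-5.850 − -0.650·645.394069) / -457.901600 = 20.114879
y = (80.992·645.394069 − 1646.178031·24.464) / -457.901600 = -26.205755
|P − Q| = √((20.114879 − 4.125)² + (-26.205755 − 24.060)²) = 52.747724

52.748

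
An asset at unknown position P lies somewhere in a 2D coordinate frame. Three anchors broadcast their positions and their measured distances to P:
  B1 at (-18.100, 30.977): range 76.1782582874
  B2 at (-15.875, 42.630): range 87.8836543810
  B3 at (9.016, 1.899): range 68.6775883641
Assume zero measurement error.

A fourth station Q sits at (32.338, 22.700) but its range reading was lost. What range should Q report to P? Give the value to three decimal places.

eq1: (x + 18.100)² + (y − 30.977)² = 76.1782582874²
eq2: (x + 15.875)² + (y − 42.630)² = 87.8836543810²
eq3: (x − 9.016)² + (y − 1.899)² = 68.6775883641²
eq3−eq2, eq3−eq1 (x²,y² cancel):
  -49.782·x + 81.462·y = -1022.487496
  -54.232·x + 58.156·y = 115.774180
det = -49.782·58.156 − 81.462·-54.232 = 1522.725192
x = (-1022.487496·58.156 − 81.462·115.774180) / 1522.725192 = -45.244526
y = (-49.782·115.774180 − -1022.487496·-54.232) / 1522.725192 = -40.200958
|P − Q| = √((-45.244526 − 32.338)² + (-40.200958 − 22.700)²) = 99.877820

99.878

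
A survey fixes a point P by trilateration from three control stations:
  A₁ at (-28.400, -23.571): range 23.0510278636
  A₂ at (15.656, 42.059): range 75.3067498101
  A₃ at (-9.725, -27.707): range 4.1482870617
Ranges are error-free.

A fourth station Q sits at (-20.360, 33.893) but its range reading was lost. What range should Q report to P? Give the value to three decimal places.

65.419

eq1: (x + 28.400)² + (y + 23.571)² = 23.0510278636²
eq2: (x − 15.656)² + (y − 42.059)² = 75.3067498101²
eq3: (x + 9.725)² + (y + 27.707)² = 4.1482870617²
eq3−eq2, eq3−eq1 (x²,y² cancel):
  50.762·x + 139.532·y = -4502.081938
  -37.350·x + 8.272·y = -14.243033
det = 50.762·8.272 − 139.532·-37.350 = 5631.423464
x = (-4502.081938·8.272 − 139.532·-14.243033) / 5631.423464 = -6.260205
y = (50.762·-14.243033 − -4502.081938·-37.350) / 5631.423464 = -29.988113
|P − Q| = √((-6.260205 − -20.360)² + (-29.988113 − 33.893)²) = 65.418658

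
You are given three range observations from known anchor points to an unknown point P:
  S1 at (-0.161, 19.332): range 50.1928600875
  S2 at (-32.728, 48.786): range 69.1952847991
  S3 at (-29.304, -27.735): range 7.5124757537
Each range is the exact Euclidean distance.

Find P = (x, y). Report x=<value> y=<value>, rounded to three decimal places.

x=-30.853 y=-20.384

eq1: (x + 0.161)² + (y − 19.332)² = 50.1928600875²
eq2: (x + 32.728)² + (y − 48.786)² = 69.1952847991²
eq3: (x + 29.304)² + (y + 27.735)² = 7.5124757537²
eq2−eq1, eq2−eq3 (x²,y² cancel):
  65.134·x − 58.908·y = -808.779400
  6.848·x − 153.042·y = 2908.309007
det = 65.134·-153.042 − -58.908·6.848 = -9564.835644
x = (-808.779400·-153.042 − -58.908·2908.309007) / -9564.835644 = -30.852583
y = (65.134·2908.309007 − -808.779400·6.848) / -9564.835644 = -20.383865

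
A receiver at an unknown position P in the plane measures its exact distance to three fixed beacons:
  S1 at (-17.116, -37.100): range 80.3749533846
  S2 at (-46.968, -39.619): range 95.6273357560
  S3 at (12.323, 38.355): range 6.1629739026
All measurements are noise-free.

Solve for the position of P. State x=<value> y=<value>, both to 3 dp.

x=6.327 y=39.780

eq1: (x + 17.116)² + (y + 37.100)² = 80.3749533846²
eq2: (x + 46.968)² + (y + 39.619)² = 95.6273357560²
eq3: (x − 12.323)² + (y − 38.355)² = 6.1629739026²
eq1−eq2, eq1−eq3 (x²,y² cancel):
  -59.704·x − 5.038·y = -578.163483
  58.878·x + 150.910·y = 6375.745782
det = -59.704·150.910 − -5.038·58.878 = -8713.303276
x = (-578.163483·150.910 − -5.038·6375.745782) / -8713.303276 = 6.327066
y = (-59.704·6375.745782 − -578.163483·58.878) / -8713.303276 = 39.780139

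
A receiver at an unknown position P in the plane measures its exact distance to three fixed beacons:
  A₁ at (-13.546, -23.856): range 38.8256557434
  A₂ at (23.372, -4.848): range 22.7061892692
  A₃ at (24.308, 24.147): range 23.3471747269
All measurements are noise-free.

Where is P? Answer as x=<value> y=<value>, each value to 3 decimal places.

x=5.953 y=9.718

eq1: (x + 13.546)² + (y + 23.856)² = 38.8256557434²
eq2: (x − 23.372)² + (y + 4.848)² = 22.7061892692²
eq3: (x − 24.308)² + (y − 24.147)² = 23.3471747269²
eq3−eq2, eq3−eq1 (x²,y² cancel):
  -1.872·x − 57.990·y = -574.683448
  -75.708·x − 96.006·y = -1383.694597
det = -1.872·-96.006 − -57.990·-75.708 = -4210.583688
x = (-574.683448·-96.006 − -57.990·-1383.694597) / -4210.583688 = 5.953424
y = (-1.872·-1383.694597 − -574.683448·-75.708) / -4210.583688 = 9.717859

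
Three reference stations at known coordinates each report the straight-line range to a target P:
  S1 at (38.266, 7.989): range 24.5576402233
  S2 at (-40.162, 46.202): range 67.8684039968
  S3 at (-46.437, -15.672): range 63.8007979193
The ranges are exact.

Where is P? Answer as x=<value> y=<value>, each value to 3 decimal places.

eq1: (x − 38.266)² + (y − 7.989)² = 24.5576402233²
eq2: (x + 40.162)² + (y − 46.202)² = 67.8684039968²
eq3: (x + 46.437)² + (y + 15.672)² = 63.8007979193²
eq1−eq2, eq1−eq3 (x²,y² cancel):
  -156.856·x + 76.426·y = -1783.542397
  -169.406·x − 47.322·y = -2593.568446
det = -156.856·-47.322 − 76.426·-169.406 = 20369.762588
x = (-1783.542397·-47.322 − 76.426·-2593.568446) / 20369.762588 = 13.874332
y = (-156.856·-2593.568446 − -1783.542397·-169.406) / 20369.762588 = 5.138695

x=13.874 y=5.139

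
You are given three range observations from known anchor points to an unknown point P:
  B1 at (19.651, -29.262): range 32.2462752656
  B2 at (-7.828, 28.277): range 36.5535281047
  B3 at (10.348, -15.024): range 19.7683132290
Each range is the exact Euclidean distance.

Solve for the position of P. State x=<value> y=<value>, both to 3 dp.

x=18.544 y=2.965

eq1: (x − 19.651)² + (y + 29.262)² = 32.2462752656²
eq2: (x + 7.828)² + (y − 28.277)² = 36.5535281047²
eq3: (x − 10.348)² + (y + 15.024)² = 19.7683132290²
eq2−eq3, eq2−eq1 (x²,y² cancel):
  36.352·x − 86.602·y = 417.309576
  54.958·x − 115.078·y = 677.898280
det = 36.352·-115.078 − -86.602·54.958 = 576.157260
x = (417.309576·-115.078 − -86.602·677.898280) / 576.157260 = 18.543888
y = (36.352·677.898280 − 417.309576·54.958) / 576.157260 = 2.965264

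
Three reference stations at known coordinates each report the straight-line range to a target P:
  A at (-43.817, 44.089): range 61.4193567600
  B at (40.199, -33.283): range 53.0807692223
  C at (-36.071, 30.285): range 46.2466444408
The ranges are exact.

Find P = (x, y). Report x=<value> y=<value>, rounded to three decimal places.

x=-1.461 y=-0.390

eq1: (x + 43.817)² + (y − 44.089)² = 61.4193567600²
eq2: (x − 40.199)² + (y + 33.283)² = 53.0807692223²
eq3: (x + 36.071)² + (y − 30.285)² = 46.2466444408²
eq1−eq2, eq1−eq3 (x²,y² cancel):
  168.032·x − 154.744·y = -185.282396
  15.492·x − 27.608·y = -11.885881
det = 168.032·-27.608 − -154.744·15.492 = -2241.733408
x = (-185.282396·-27.608 − -154.744·-11.885881) / -2241.733408 = -1.461373
y = (168.032·-11.885881 − -185.282396·15.492) / -2241.733408 = -0.389514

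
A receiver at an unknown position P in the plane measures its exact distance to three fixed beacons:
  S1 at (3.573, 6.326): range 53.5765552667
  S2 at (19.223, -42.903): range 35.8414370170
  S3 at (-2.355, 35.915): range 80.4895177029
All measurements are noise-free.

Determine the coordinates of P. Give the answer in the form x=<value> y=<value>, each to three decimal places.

x=-16.616 y=-43.301

eq1: (x − 3.573)² + (y − 6.326)² = 53.5765552667²
eq2: (x − 19.223)² + (y + 42.903)² = 35.8414370170²
eq3: (x + 2.355)² + (y − 35.915)² = 80.4895177029²
eq2−eq3, eq2−eq1 (x²,y² cancel):
  -43.156·x + 157.636·y = -6108.711741
  -31.300·x + 98.458·y = -3743.245200
det = -43.156·98.458 − 157.636·-31.300 = 684.953352
x = (-6108.711741·98.458 − 157.636·-3743.245200) / 684.953352 = -16.616227
y = (-43.156·-3743.245200 − -6108.711741·-31.300) / 684.953352 = -43.301033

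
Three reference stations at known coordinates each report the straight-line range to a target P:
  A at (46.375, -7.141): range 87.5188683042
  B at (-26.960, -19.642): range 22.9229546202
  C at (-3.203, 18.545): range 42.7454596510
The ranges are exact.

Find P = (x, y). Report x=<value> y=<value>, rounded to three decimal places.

eq1: (x − 46.375)² + (y + 7.141)² = 87.5188683042²
eq2: (x + 26.960)² + (y + 19.642)² = 22.9229546202²
eq3: (x + 3.203)² + (y − 18.545)² = 42.7454596510²
eq1−eq3, eq1−eq2 (x²,y² cancel):
  -99.156·x + 51.372·y = 3984.919716
  -146.670·x − 25.002·y = 6045.105719
det = -99.156·-25.002 − 51.372·-146.670 = 10013.829552
x = (3984.919716·-25.002 − 51.372·6045.105719) / 10013.829552 = -40.961366
y = (-99.156·6045.105719 − 3984.919716·-146.670) / 10013.829552 = -1.491969

x=-40.961 y=-1.492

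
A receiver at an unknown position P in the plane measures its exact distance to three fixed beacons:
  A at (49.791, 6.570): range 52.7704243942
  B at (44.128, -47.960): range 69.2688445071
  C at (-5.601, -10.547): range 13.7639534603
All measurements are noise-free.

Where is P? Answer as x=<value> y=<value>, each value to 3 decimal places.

eq1: (x − 49.791)² + (y − 6.570)² = 52.7704243942²
eq2: (x − 44.128)² + (y + 47.960)² = 69.2688445071²
eq3: (x + 5.601)² + (y + 10.547)² = 13.7639534603²
eq3−eq2, eq3−eq1 (x²,y² cancel):
  99.458·x − 74.826·y = -503.894830
  110.784·x + 34.234·y = -215.573105
det = 99.458·34.234 − -74.826·110.784 = 11694.368756
x = (-503.894830·34.234 − -74.826·-215.573105) / 11694.368756 = -2.854434
y = (99.458·-215.573105 − -503.894830·110.784) / 11694.368756 = 2.940134

x=-2.854 y=2.940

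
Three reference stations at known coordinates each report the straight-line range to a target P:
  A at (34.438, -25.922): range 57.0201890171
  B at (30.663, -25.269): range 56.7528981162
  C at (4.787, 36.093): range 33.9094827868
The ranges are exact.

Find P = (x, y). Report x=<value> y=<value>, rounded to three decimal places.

x=38.307 y=30.967

eq1: (x − 34.438)² + (y + 25.922)² = 57.0201890171²
eq2: (x − 30.663)² + (y + 25.269)² = 56.7528981162²
eq3: (x − 4.787)² + (y − 36.093)² = 33.9094827868²
eq1−eq3, eq1−eq2 (x²,y² cancel):
  -59.302·x + 124.030·y = 1569.143023
  -7.550·x + 1.306·y = -248.773487
det = -59.302·1.306 − 124.030·-7.550 = 858.978088
x = (1569.143023·1.306 − 124.030·-248.773487) / 858.978088 = 38.306770
y = (-59.302·-248.773487 − 1569.143023·-7.550) / 858.978088 = 30.966791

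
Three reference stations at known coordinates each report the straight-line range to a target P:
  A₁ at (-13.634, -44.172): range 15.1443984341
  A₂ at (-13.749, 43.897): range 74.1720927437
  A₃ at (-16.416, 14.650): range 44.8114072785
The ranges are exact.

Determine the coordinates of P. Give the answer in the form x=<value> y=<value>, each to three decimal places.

x=-19.172 y=-30.077

eq1: (x + 13.634)² + (y + 44.172)² = 15.1443984341²
eq2: (x + 13.749)² + (y − 43.897)² = 74.1720927437²
eq3: (x + 16.416)² + (y − 14.650)² = 44.8114072785²
eq2−eq3, eq2−eq1 (x²,y² cancel):
  -5.334·x − 58.494·y = 1861.563066
  0.230·x − 176.138·y = 5293.216468
det = -5.334·-176.138 − -58.494·0.230 = 952.973712
x = (1861.563066·-176.138 − -58.494·5293.216468) / 952.973712 = -19.172188
y = (-5.334·5293.216468 − 1861.563066·0.230) / 952.973712 = -30.076565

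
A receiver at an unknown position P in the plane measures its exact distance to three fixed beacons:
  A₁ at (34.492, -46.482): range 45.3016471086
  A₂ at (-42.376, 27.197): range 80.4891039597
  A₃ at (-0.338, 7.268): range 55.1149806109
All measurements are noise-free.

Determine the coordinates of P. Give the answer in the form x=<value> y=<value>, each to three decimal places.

eq1: (x − 34.492)² + (y + 46.482)² = 45.3016471086²
eq2: (x + 42.376)² + (y − 27.197)² = 80.4891039597²
eq3: (x + 0.338)² + (y − 7.268)² = 55.1149806109²
eq1−eq2, eq1−eq3 (x²,y² cancel):
  -153.736·x + 147.358·y = -5241.128828
  -69.660·x + 107.500·y = -4282.758177
det = -153.736·107.500 − 147.358·-69.660 = -6261.661720
x = (-5241.128828·107.500 − 147.358·-4282.758177) / -6261.661720 = -10.808206
y = (-153.736·-4282.758177 − -5241.128828·-69.660) / -6261.661720 = -46.843328

x=-10.808 y=-46.843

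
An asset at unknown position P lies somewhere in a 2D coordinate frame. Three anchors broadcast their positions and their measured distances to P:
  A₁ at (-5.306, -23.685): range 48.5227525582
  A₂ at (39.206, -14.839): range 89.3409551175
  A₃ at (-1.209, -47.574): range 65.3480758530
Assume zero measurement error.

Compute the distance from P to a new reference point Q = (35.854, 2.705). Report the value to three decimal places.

85.481

eq1: (x + 5.306)² + (y + 23.685)² = 48.5227525582²
eq2: (x − 39.206)² + (y + 14.839)² = 89.3409551175²
eq3: (x + 1.209)² + (y + 47.574)² = 65.3480758530²
eq3−eq2, eq3−eq1 (x²,y² cancel):
  80.830·x + 65.470·y = -4218.876044
  -8.194·x + 47.778·y = 240.299206
det = 80.830·47.778 − 65.470·-8.194 = 4398.356920
x = (-4218.876044·47.778 − 65.470·240.299206) / 4398.356920 = -49.405233
y = (80.830·240.299206 − -4218.876044·-8.194) / 4398.356920 = -3.443578
|P − Q| = √((-49.405233 − 35.854)² + (-3.443578 − 2.705)²) = 85.480652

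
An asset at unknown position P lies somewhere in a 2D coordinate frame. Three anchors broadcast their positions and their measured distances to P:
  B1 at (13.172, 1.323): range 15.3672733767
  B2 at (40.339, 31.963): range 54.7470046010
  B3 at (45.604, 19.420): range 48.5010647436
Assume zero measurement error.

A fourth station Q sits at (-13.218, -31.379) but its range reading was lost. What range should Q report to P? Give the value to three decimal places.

eq1: (x − 13.172)² + (y − 1.323)² = 15.3672733767²
eq2: (x − 40.339)² + (y − 31.963)² = 54.7470046010²
eq3: (x − 45.604)² + (y − 19.420)² = 48.5010647436²
eq1−eq2, eq1−eq3 (x²,y² cancel):
  54.334·x + 61.280·y = -287.465045
  64.864·x + 36.194·y = 165.409113
det = 54.334·36.194 − 61.280·64.864 = -2008.301124
x = (-287.465045·36.194 − 61.280·165.409113) / -2008.301124 = 10.227938
y = (54.334·165.409113 − -287.465045·64.864) / -2008.301124 = -13.759626
|P − Q| = √((10.227938 − -13.218)² + (-13.759626 − -31.379)²) = 29.328389

29.328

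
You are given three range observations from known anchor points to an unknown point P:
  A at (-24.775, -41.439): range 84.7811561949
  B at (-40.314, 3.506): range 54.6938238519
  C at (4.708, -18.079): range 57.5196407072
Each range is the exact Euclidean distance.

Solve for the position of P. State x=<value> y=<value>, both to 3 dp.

eq1: (x + 24.775)² + (y + 41.439)² = 84.7811561949²
eq2: (x + 40.314)² + (y − 3.506)² = 54.6938238519²
eq3: (x − 4.708)² + (y + 18.079)² = 57.5196407072²
eq2−eq1, eq2−eq3 (x²,y² cancel):
  31.078·x − 89.890·y = -3502.949364
  90.044·x − 43.170·y = -1605.589827
det = 31.078·-43.170 − -89.890·90.044 = 6752.417900
x = (-3502.949364·-43.170 − -89.890·-1605.589827) / 6752.417900 = 1.021242
y = (31.078·-1605.589827 − -3502.949364·90.044) / 6752.417900 = 39.322367

x=1.021 y=39.322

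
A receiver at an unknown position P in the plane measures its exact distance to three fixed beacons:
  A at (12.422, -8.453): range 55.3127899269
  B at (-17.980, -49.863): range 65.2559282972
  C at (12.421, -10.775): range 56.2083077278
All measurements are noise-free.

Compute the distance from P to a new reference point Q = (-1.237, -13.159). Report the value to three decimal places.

eq1: (x − 12.422)² + (y + 8.453)² = 55.3127899269²
eq2: (x + 17.980)² + (y + 49.863)² = 65.2559282972²
eq3: (x − 12.421)² + (y + 10.775)² = 56.2083077278²
eq2−eq1, eq2−eq3 (x²,y² cancel):
  60.804·x + 82.820·y = -1385.008428
  60.802·x + 78.176·y = -1440.254983
det = 60.804·78.176 − 82.820·60.802 = -282.208136
x = (-1385.008428·78.176 − 82.820·-1440.254983) / -282.208136 = -39.004895
y = (60.804·-1440.254983 − -1385.008428·60.802) / -282.208136 = 11.913128
|P − Q| = √((-39.004895 − -1.237)² + (11.913128 − -13.159)²) = 45.332389

45.332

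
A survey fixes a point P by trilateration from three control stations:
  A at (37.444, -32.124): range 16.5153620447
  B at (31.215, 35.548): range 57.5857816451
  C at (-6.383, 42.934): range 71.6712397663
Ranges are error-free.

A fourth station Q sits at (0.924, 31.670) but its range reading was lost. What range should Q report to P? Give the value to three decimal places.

58.379

eq1: (x − 37.444)² + (y + 32.124)² = 16.5153620447²
eq2: (x − 31.215)² + (y − 35.548)² = 57.5857816451²
eq3: (x + 6.383)² + (y − 42.934)² = 71.6712397663²
eq2−eq1, eq2−eq3 (x²,y² cancel):
  12.458·x − 135.344·y = 3239.333047
  -75.196·x + 14.772·y = -2174.609846
det = 12.458·14.772 − -135.344·-75.196 = -9993.297848
x = (3239.333047·14.772 − -135.344·-2174.609846) / -9993.297848 = 24.663427
y = (12.458·-2174.609846 − 3239.333047·-75.196) / -9993.297848 = -21.663879
|P − Q| = √((24.663427 − 0.924)² + (-21.663879 − 31.670)²) = 58.378618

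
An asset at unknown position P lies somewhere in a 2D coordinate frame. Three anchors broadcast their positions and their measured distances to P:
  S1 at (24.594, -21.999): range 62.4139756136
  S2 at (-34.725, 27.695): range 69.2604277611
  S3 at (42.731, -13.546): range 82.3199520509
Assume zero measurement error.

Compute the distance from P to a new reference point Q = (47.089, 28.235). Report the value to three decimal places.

107.505

eq1: (x − 24.594)² + (y + 21.999)² = 62.4139756136²
eq2: (x + 34.725)² + (y − 27.695)² = 69.2604277611²
eq3: (x − 42.731)² + (y + 13.546)² = 82.3199520509²
eq3−eq2, eq3−eq1 (x²,y² cancel):
  -154.912·x + 82.482·y = 1942.973825
  -36.274·x − 16.906·y = 1960.458514
det = -154.912·-16.906 − 82.482·-36.274 = 5610.894340
x = (1942.973825·-16.906 − 82.482·1960.458514) / 5610.894340 = -34.673698
y = (-154.912·1960.458514 − 1942.973825·-36.274) / 5610.894340 = -41.565409
|P − Q| = √((-34.673698 − 47.089)² + (-41.565409 − 28.235)²) = 107.504585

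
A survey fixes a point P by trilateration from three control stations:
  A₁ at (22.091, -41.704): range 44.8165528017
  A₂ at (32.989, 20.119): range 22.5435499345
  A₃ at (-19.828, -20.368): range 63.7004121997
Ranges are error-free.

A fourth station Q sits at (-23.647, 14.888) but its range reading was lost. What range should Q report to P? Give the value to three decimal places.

66.435

eq1: (x − 22.091)² + (y + 41.704)² = 44.8165528017²
eq2: (x − 32.989)² + (y − 20.119)² = 22.5435499345²
eq3: (x + 19.828)² + (y + 20.368)² = 63.7004121997²
eq2−eq1, eq2−eq3 (x²,y² cancel):
  -21.796·x − 123.646·y = -766.124146
  -105.634·x − 80.974·y = -4234.574145
det = -21.796·-80.974 − -123.646·-105.634 = -11296.312260
x = (-766.124146·-80.974 − -123.646·-4234.574145) / -11296.312260 = 40.858645
y = (-21.796·-4234.574145 − -766.124146·-105.634) / -11296.312260 = -1.006348
|P − Q| = √((40.858645 − -23.647)² + (-1.006348 − 14.888)²) = 66.434995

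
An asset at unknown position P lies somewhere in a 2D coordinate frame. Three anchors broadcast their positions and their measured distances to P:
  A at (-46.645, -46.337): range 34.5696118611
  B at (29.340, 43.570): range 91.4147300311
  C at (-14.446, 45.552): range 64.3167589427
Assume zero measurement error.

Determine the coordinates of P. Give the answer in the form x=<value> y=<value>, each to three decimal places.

eq1: (x + 46.645)² + (y + 46.337)² = 34.5696118611²
eq2: (x − 29.340)² + (y − 43.570)² = 91.4147300311²
eq3: (x + 14.446)² + (y − 45.552)² = 64.3167589427²
eq2−eq3, eq2−eq1 (x²,y² cancel):
  -87.572·x + 3.964·y = 3744.498506
  -151.970·x − 179.814·y = 8725.287896
det = -87.572·-179.814 − 3.964·-151.970 = 16349.080688
x = (3744.498506·-179.814 − 3.964·8725.287896) / 16349.080688 = -43.299089
y = (-87.572·8725.287896 − 3744.498506·-151.970) / 16349.080688 = -11.929691

x=-43.299 y=-11.930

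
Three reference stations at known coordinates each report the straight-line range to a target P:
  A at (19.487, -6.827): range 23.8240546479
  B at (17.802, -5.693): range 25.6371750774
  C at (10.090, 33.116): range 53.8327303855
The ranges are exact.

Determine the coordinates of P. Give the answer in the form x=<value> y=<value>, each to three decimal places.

eq1: (x − 19.487)² + (y + 6.827)² = 23.8240546479²
eq2: (x − 17.802)² + (y + 5.693)² = 25.6371750774²
eq3: (x − 10.090)² + (y − 33.116)² = 53.8327303855²
eq2−eq3, eq2−eq1 (x²,y² cancel):
  -15.424·x + 77.618·y = -1391.542012
  3.370·x − 2.268·y = 166.708811
det = -15.424·-2.268 − 77.618·3.370 = -226.591028
x = (-1391.542012·-2.268 − 77.618·166.708811) / -226.591028 = 43.177293
y = (-15.424·166.708811 − -1391.542012·3.370) / -226.591028 = -9.348031

x=43.177 y=-9.348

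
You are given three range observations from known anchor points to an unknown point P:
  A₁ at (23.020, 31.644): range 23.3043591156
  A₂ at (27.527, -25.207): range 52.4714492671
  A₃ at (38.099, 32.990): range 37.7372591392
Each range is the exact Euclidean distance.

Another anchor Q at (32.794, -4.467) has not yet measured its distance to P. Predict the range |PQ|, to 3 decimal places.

eq1: (x − 23.020)² + (y − 31.644)² = 23.3043591156²
eq2: (x − 27.527)² + (y + 25.207)² = 52.4714492671²
eq3: (x − 38.099)² + (y − 32.990)² = 37.7372591392²
eq1−eq2, eq1−eq3 (x²,y² cancel):
  9.014·x − 113.702·y = -2348.294392
  30.158·x + 2.692·y = 127.603191
det = 9.014·2.692 − -113.702·30.158 = 3453.290604
x = (-2348.294392·2.692 − -113.702·127.603191) / 3453.290604 = 2.370820
y = (9.014·127.603191 − -2348.294392·30.158) / 3453.290604 = 20.841014
|P − Q| = √((2.370820 − 32.794)² + (20.841014 − -4.467)²) = 39.573545

39.574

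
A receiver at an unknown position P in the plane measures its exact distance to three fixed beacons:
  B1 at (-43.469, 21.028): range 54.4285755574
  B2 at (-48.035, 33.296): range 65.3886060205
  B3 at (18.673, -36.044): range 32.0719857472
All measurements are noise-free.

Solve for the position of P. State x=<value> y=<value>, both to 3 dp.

x=2.260 y=-8.490

eq1: (x + 43.469)² + (y − 21.028)² = 54.4285755574²
eq2: (x + 48.035)² + (y − 33.296)² = 65.3886060205²
eq3: (x − 18.673)² + (y + 36.044)² = 32.0719857472²
eq2−eq1, eq2−eq3 (x²,y² cancel):
  9.132·x − 24.536·y = 228.945864
  133.416·x − 138.680·y = 1478.923552
det = 9.132·-138.680 − -24.536·133.416 = 2007.069216
x = (228.945864·-138.680 − -24.536·1478.923552) / 2007.069216 = 2.260339
y = (9.132·1478.923552 − 228.945864·133.416) / 2007.069216 = -8.489748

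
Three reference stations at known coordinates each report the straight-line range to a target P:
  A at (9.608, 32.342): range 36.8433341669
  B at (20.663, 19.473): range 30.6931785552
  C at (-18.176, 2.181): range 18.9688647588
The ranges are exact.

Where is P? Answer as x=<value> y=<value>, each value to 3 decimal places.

eq1: (x − 9.608)² + (y − 32.342)² = 36.8433341669²
eq2: (x − 20.663)² + (y − 19.473)² = 30.6931785552²
eq3: (x + 18.176)² + (y − 2.181)² = 18.9688647588²
eq1−eq3, eq1−eq2 (x²,y² cancel):
  -55.568·x − 60.322·y = 194.418551
  22.110·x − 25.738·y = 83.198733
det = -55.568·-25.738 − -60.322·22.110 = 2763.928604
x = (194.418551·-25.738 − -60.322·83.198733) / 2763.928604 = 0.005344
y = (-55.568·83.198733 − 194.418551·22.110) / 2763.928604 = -3.227935

x=0.005 y=-3.228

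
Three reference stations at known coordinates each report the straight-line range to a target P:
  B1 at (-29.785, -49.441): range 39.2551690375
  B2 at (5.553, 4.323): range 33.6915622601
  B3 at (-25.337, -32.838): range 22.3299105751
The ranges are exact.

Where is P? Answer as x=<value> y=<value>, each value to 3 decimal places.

eq1: (x + 29.785)² + (y + 49.441)² = 39.2551690375²
eq2: (x − 5.553)² + (y − 4.323)² = 33.6915622601²
eq3: (x + 25.337)² + (y + 32.838)² = 22.3299105751²
eq1−eq3, eq1−eq2 (x²,y² cancel):
  8.896·x + 33.206·y = -568.917503
  70.676·x + 107.528·y = -2876.187639
det = 8.896·107.528 − 33.206·70.676 = -1390.298168
x = (-568.917503·107.528 − 33.206·-2876.187639) / -1390.298168 = -24.694074
y = (8.896·-2876.187639 − -568.917503·70.676) / -1390.298168 = -10.517347

x=-24.694 y=-10.517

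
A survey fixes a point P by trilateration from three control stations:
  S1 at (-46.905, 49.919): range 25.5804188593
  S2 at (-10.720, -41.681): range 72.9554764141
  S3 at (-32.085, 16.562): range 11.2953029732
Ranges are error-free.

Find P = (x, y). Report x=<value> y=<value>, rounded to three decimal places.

x=-38.770 y=25.667

eq1: (x + 46.905)² + (y − 49.919)² = 25.5804188593²
eq2: (x + 10.720)² + (y + 41.681)² = 72.9554764141²
eq3: (x + 32.085)² + (y − 16.562)² = 11.2953029732²
eq2−eq1, eq2−eq3 (x²,y² cancel):
  -72.370·x + 183.200·y = 7507.905135
  -42.730·x + 116.486·y = 4646.440578
det = -72.370·116.486 − 183.200·-42.730 = -601.955820
x = (7507.905135·116.486 − 183.200·4646.440578) / -601.955820 = -38.770160
y = (-72.370·4646.440578 − 7507.905135·-42.730) / -601.955820 = 25.666532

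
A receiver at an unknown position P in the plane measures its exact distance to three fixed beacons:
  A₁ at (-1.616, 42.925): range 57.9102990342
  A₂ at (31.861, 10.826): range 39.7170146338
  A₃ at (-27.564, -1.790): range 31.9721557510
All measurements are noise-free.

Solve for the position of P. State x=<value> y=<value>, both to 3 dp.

x=1.598 y=-14.896

eq1: (x + 1.616)² + (y − 42.925)² = 57.9102990342²
eq2: (x − 31.861)² + (y − 10.826)² = 39.7170146338²
eq3: (x + 27.564)² + (y + 1.790)² = 31.9721557510²
eq2−eq3, eq2−eq1 (x²,y² cancel):
  -118.850·x − 25.232·y = 185.875107
  -66.954·x + 64.198·y = -1063.319999
det = -118.850·64.198 − -25.232·-66.954 = -9319.315628
x = (185.875107·64.198 − -25.232·-1063.319999) / -9319.315628 = 1.598495
y = (-118.850·-1063.319999 − 185.875107·-66.954) / -9319.315628 = -14.896015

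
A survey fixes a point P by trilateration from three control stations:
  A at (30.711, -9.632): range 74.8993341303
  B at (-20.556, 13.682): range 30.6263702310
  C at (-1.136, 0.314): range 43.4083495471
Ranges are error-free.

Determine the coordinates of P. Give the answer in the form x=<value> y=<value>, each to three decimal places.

eq1: (x − 30.711)² + (y + 9.632)² = 74.8993341303²
eq2: (x + 20.556)² + (y − 13.682)² = 30.6263702310²
eq3: (x + 1.136)² + (y − 0.314)² = 43.4083495471²
eq1−eq3, eq1−eq2 (x²,y² cancel):
  -63.694·x + 19.892·y = 2691.073590
  -102.534·x + 46.628·y = 4245.741015
det = -63.694·46.628 − 19.892·-102.534 = -930.317504
x = (2691.073590·46.628 − 19.892·4245.741015) / -930.317504 = -44.095805
y = (-63.694·4245.741015 − 2691.073590·-102.534) / -930.317504 = -5.910145

x=-44.096 y=-5.910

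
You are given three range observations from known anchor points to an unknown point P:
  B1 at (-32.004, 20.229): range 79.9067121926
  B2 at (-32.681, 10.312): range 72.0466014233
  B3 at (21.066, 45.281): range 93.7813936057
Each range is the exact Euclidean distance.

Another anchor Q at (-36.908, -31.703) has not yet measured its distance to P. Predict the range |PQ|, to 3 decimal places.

eq1: (x + 32.004)² + (y − 20.229)² = 79.9067121926²
eq2: (x + 32.681)² + (y − 10.312)² = 72.0466014233²
eq3: (x − 21.066)² + (y − 45.281)² = 93.7813936057²
eq3−eq1, eq3−eq2 (x²,y² cancel):
  -106.140·x − 50.104·y = 1349.190273
  -107.494·x − 69.938·y = 2284.476798
det = -106.140·-69.938 − -50.104·-107.494 = 2037.339944
x = (1349.190273·-69.938 − -50.104·2284.476798) / 2037.339944 = 9.866668
y = (-106.140·2284.476798 − 1349.190273·-107.494) / 2037.339944 = -47.829283
|P − Q| = √((9.866668 − -36.908)² + (-47.829283 − -31.703)²) = 49.476525

49.477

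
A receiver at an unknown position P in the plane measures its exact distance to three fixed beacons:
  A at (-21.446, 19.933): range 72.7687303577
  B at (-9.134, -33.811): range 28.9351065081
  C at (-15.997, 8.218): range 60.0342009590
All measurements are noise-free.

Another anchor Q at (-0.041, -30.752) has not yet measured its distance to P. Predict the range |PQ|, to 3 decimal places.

eq1: (x + 21.446)² + (y − 19.933)² = 72.7687303577²
eq2: (x + 9.134)² + (y + 33.811)² = 28.9351065081²
eq3: (x + 15.997)² + (y − 8.218)² = 60.0342009590²
eq3−eq1, eq3−eq2 (x²,y² cancel):
  -10.898·x + 23.430·y = -1157.366961
  13.726·x − 84.058·y = 3670.039040
det = -10.898·-84.058 − 23.430·13.726 = 594.463904
x = (-1157.366961·-84.058 − 23.430·3670.039040) / 594.463904 = 19.003572
y = (-10.898·3670.039040 − -1157.366961·13.726) / 594.463904 = -40.557663
|P − Q| = √((19.003572 − -0.041)² + (-40.557663 − -30.752)²) = 21.420708

21.421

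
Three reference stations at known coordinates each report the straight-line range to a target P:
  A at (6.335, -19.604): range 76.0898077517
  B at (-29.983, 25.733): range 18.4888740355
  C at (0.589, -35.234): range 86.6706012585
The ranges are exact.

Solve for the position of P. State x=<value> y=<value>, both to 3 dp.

eq1: (x − 6.335)² + (y + 19.604)² = 76.0898077517²
eq2: (x + 29.983)² + (y − 25.733)² = 18.4888740355²
eq3: (x − 0.589)² + (y + 35.234)² = 86.6706012585²
eq2−eq1, eq2−eq3 (x²,y² cancel):
  72.636·x − 90.674·y = -6584.538918
  61.144·x − 121.934·y = -7489.340560
det = 72.636·-121.934 − -90.674·61.144 = -3312.626968
x = (-6584.538918·-121.934 − -90.674·-7489.340560) / -3312.626968 = -37.369346
y = (72.636·-7489.340560 − -6584.538918·61.144) / -3312.626968 = 42.682347

x=-37.369 y=42.682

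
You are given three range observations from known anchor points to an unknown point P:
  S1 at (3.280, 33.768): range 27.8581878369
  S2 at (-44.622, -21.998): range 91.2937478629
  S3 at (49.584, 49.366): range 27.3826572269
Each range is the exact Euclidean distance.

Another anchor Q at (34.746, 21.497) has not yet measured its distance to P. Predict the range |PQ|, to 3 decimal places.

eq1: (x − 3.280)² + (y − 33.768)² = 27.8581878369²
eq2: (x + 44.622)² + (y + 21.998)² = 91.2937478629²
eq3: (x − 49.584)² + (y − 49.366)² = 27.3826572269²
eq3−eq1, eq3−eq2 (x²,y² cancel):
  -92.608·x − 31.196·y = -3770.807501
  -188.412·x − 142.728·y = -10005.278606
det = -92.608·-142.728 − -31.196·-188.412 = 7340.053872
x = (-3770.807501·-142.728 − -31.196·-10005.278606) / 7340.053872 = 30.800202
y = (-92.608·-10005.278606 − -3770.807501·-188.412) / 7340.053872 = 29.441672
|P − Q| = √((30.800202 − 34.746)² + (29.441672 − 21.497)²) = 8.870577

8.871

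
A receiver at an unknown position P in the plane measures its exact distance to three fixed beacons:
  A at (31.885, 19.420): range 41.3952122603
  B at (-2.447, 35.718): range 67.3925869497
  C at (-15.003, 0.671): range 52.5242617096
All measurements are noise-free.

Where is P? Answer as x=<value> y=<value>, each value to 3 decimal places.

x=32.390 y=-21.972

eq1: (x − 31.885)² + (y − 19.420)² = 41.3952122603²
eq2: (x + 2.447)² + (y − 35.718)² = 67.3925869497²
eq3: (x + 15.003)² + (y − 0.671)² = 52.5242617096²
eq2−eq1, eq2−eq3 (x²,y² cancel):
  68.664·x − 32.596·y = 2940.223470
  -25.112·x − 70.094·y = 726.739625
det = 68.664·-70.094 − -32.596·-25.112 = -5631.485168
x = (2940.223470·-70.094 − -32.596·726.739625) / -5631.485168 = 32.389896
y = (68.664·726.739625 − 2940.223470·-25.112) / -5631.485168 = -21.972133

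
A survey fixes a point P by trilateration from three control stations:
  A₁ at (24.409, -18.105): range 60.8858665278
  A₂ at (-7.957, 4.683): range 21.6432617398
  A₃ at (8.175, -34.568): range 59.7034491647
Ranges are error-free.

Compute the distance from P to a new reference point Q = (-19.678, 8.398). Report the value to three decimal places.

9.451

eq1: (x − 24.409)² + (y + 18.105)² = 60.8858665278²
eq2: (x + 7.957)² + (y − 4.683)² = 21.6432617398²
eq3: (x − 8.175)² + (y + 34.568)² = 59.7034491647²
eq3−eq2, eq3−eq1 (x²,y² cancel):
  -32.264·x + 78.502·y = 1919.538152
  32.468·x + 32.926·y = -480.773844
det = -32.264·32.926 − 78.502·32.468 = -3611.127400
x = (1919.538152·32.926 − 78.502·-480.773844) / -3611.127400 = -27.953714
y = (-32.264·-480.773844 − 1919.538152·32.468) / -3611.127400 = 12.963231
|P − Q| = √((-27.953714 − -19.678)² + (12.963231 − 8.398)²) = 9.451390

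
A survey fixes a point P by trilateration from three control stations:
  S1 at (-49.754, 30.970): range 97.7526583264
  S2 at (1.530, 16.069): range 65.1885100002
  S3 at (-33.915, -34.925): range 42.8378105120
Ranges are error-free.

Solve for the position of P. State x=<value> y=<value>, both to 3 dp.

x=6.571 y=-48.924

eq1: (x + 49.754)² + (y − 30.970)² = 97.7526583264²
eq2: (x − 1.530)² + (y − 16.069)² = 65.1885100002²
eq3: (x + 33.915)² + (y + 34.925)² = 42.8378105120²
eq1−eq3, eq1−eq2 (x²,y² cancel):
  31.678·x − 131.790·y = 6655.885634
  102.568·x − 29.802·y = 2131.992619
det = 31.678·-29.802 − -131.790·102.568 = 12573.368964
x = (6655.885634·-29.802 − -131.790·2131.992619) / 12573.368964 = 6.570761
y = (31.678·2131.992619 − 6655.885634·102.568) / 12573.368964 = -48.924327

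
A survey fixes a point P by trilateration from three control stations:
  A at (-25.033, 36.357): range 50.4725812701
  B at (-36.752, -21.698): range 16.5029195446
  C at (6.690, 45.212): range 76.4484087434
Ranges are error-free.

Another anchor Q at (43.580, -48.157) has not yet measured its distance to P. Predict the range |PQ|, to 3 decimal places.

98.924

eq1: (x + 25.033)² + (y − 36.357)² = 50.4725812701²
eq2: (x + 36.752)² + (y + 21.698)² = 16.5029195446²
eq3: (x − 6.690)² + (y − 45.212)² = 76.4484087434²
eq2−eq3, eq2−eq1 (x²,y² cancel):
  86.884·x + 133.820·y = -5304.644510
  23.438·x + 116.110·y = -2148.165277
det = 86.884·116.110 − 133.820·23.438 = 6951.628080
x = (-5304.644510·116.110 − 133.820·-2148.165277) / 6951.628080 = -47.248615
y = (86.884·-2148.165277 − -5304.644510·23.438) / 6951.628080 = -8.963502
|P − Q| = √((-47.248615 − 43.580)² + (-8.963502 − -48.157)²) = 98.924049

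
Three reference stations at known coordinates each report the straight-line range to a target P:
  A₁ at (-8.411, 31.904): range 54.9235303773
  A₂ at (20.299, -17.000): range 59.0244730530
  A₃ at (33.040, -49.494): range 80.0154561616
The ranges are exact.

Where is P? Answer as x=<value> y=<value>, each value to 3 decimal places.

x=-38.647 y=-13.948

eq1: (x + 8.411)² + (y − 31.904)² = 54.9235303773²
eq2: (x − 20.299)² + (y + 17.000)² = 59.0244730530²
eq3: (x − 33.040)² + (y + 49.494)² = 80.0154561616²
eq2−eq3, eq2−eq1 (x²,y² cancel):
  25.482·x − 64.988·y = -78.336571
  -57.420·x + 97.808·y = 854.854966
det = 25.482·97.808 − -64.988·-57.420 = -1239.267504
x = (-78.336571·97.808 − -64.988·854.854966) / -1239.267504 = -38.646516
y = (25.482·854.854966 − -78.336571·-57.420) / -1239.267504 = -13.948020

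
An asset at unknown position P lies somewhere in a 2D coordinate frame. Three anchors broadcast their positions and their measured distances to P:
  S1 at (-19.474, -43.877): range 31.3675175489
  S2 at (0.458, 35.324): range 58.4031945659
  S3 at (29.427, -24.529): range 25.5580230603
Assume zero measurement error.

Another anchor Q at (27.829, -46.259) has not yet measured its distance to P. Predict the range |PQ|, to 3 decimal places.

33.375

eq1: (x + 19.474)² + (y + 43.877)² = 31.3675175489²
eq2: (x − 0.458)² + (y − 35.324)² = 58.4031945659²
eq3: (x − 29.427)² + (y + 24.529)² = 25.5580230603²
eq1−eq3, eq1−eq2 (x²,y² cancel):
  97.802·x + 38.696·y = -506.099021
  39.864·x + 158.402·y = -3483.445043
det = 97.802·158.402 − 38.696·39.864 = 13949.455060
x = (-506.099021·158.402 − 38.696·-3483.445043) / 13949.455060 = 3.916160
y = (97.802·-3483.445043 − -506.099021·39.864) / 13949.455060 = -22.976723
|P − Q| = √((3.916160 − 27.829)² + (-22.976723 − -46.259)²) = 33.374966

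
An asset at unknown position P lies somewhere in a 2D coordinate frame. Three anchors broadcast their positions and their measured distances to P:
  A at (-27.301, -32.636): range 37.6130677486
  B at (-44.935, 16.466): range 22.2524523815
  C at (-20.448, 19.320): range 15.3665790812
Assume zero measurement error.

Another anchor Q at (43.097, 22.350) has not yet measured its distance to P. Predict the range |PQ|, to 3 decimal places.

eq1: (x + 27.301)² + (y + 32.636)² = 37.6130677486²
eq2: (x + 44.935)² + (y − 16.466)² = 22.2524523815²
eq3: (x + 20.448)² + (y − 19.320)² = 15.3665790812²
eq1−eq3, eq1−eq2 (x²,y² cancel):
  13.706·x + 103.912·y = 159.541120
  -35.268·x + 98.204·y = 1399.401512
det = 13.706·98.204 − 103.912·-35.268 = 5010.752440
x = (159.541120·98.204 − 103.912·1399.401512) / 5010.752440 = -25.893723
y = (13.706·1399.401512 − 159.541120·-35.268) / 5010.752440 = 4.950732
|P − Q| = √((-25.893723 − 43.097)² + (4.950732 − 22.350)²) = 71.150926

71.151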